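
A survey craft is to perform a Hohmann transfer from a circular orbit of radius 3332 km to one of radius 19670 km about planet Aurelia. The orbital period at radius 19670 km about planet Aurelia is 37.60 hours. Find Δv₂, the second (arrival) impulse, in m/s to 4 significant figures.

From Kepler's third law T² = 4π²r³/μ at r = 19670 km, T = 37.60 hours = 37.60 × 3600 s = 1.3536×10^5 s: μ = 4π²r³/T² = 16398.0 km³/s².
Transfer-ellipse semi-major axis a_t = (r₁ + r₂)/2 = (3332 + 19670)/2 = 11501 km.
Circular speed at r = 19670 km: v_c = √(μ/r) = 0.9130 km/s.
Transfer-orbit speed at the same r (vis-viva, a = a_t): v_t = √[μ(2/r − 1/a_t)] = 0.4914 km/s.
Δv₂ = |v_t − v_c| = |0.4914 − 0.9130| = 0.4216 km/s.

Δv₂ = 421.6 m/s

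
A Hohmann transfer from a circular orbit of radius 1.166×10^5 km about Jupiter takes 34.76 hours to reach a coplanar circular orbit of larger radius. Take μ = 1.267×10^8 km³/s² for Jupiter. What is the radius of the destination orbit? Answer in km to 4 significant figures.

Transfer time t = 34.76 hours = 1.25136×10^5 s, and t = π√(a_t³/μ).
So a_t = (μ t²/π²)^(1/3) = (1.267×10^8 × (1.25136×10^5)² / π²)^(1/3) = 5.8580×10^5 km.
Since a_t = (r₁ + r₂)/2, r₂ = 2a_t − r₁ = 2×5.8580×10^5 − 1.166×10^5 = 1.055×10^6 km.

r₂ = 1.055×10^6 km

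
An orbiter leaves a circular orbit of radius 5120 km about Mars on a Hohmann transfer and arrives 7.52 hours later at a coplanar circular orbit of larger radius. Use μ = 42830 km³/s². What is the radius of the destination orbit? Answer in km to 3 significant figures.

r₂ = 24300 km

Transfer time t = 7.52 hours = 27072 s, and t = π√(a_t³/μ).
So a_t = (μ t²/π²)^(1/3) = (42830 × (27072)² / π²)^(1/3) = 14706 km.
Since a_t = (r₁ + r₂)/2, r₂ = 2a_t − r₁ = 2×14706 − 5120 = 24292 km.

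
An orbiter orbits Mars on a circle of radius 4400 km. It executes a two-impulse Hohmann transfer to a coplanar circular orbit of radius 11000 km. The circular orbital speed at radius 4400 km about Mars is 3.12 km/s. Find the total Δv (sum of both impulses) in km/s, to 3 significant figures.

From the circular-orbit relation v² = μ/r at r = 4400 km: μ = v²r = (3.12)² × 4400 = 42831.4 km³/s².
Transfer-ellipse semi-major axis a_t = (r₁ + r₂)/2 = (4400 + 11000)/2 = 7700 km.
At r₁ the circular-orbit speed is v₁ = √(μ/r₁) = 3.1200 km/s.
On the transfer ellipse at r₁, v² = μ(2/r − 1/a) gives v_p = √[μ(2/r₁ − 1/a_t)] = 3.7291 km/s.
First burn Δv₁ = |v_p − v₁| = 0.6091 km/s.
At r₂, v₂ = √(μ/r₂) = 1.97326 km/s.
Transfer-orbit speed at r₂: v_a = √[μ(2/r₂ − 1/a_t)] = 1.49165 km/s.
Second burn Δv₂ = |v₂ − v_a| = 0.4816 km/s.
Δv = Δv₁ + Δv₂ = 0.6091 + 0.4816 = 1.091 km/s.

Δv = 1.09 km/s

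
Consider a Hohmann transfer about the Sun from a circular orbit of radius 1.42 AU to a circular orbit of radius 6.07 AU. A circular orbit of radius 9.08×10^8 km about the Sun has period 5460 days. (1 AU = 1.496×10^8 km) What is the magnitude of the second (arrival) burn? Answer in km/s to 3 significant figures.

From Kepler's third law T² = 4π²r³/μ at r = 9.08×10^8 km, T = 5460 days = 5460 × 86400 s = 4.71744×10^8 s: μ = 4π²r³/T² = 1.32802×10^11 km³/s².
In km: r₁ = 1.42 × 1.496×10^8 = 2.12432×10^8 km; r₂ = 6.07 × 1.496×10^8 = 9.08072×10^8 km.
Transfer-ellipse semi-major axis a_t = (r₁ + r₂)/2 = (2.12432×10^8 + 9.08072×10^8)/2 = 5.60252×10^8 km.
On the circular orbit at r = 9.08072×10^8 km, v_c = √(μ/r) = 12.0932 km/s.
Vis-viva on the transfer ellipse at r = 9.08072×10^8 km gives v_t = √[μ(2/r − 1/a_t)] = 7.44664 km/s.
Δv₂ = |v_t − v_c| = |7.44664 − 12.0932| = 4.647 km/s.

Δv₂ = 4.65 km/s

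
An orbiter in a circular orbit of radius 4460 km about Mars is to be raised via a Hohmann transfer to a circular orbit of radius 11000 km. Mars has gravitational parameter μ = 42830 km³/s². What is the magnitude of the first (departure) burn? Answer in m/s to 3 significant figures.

Δv₁ = 598 m/s

The Hohmann ellipse has a_t = (r₁ + r₂)/2 = 7730 km.
Circular speed at r = 4460 km: v_c = √(μ/r) = 3.0989 km/s.
Vis-viva on the transfer ellipse at r = 4460 km gives v_t = √[μ(2/r − 1/a_t)] = 3.6967 km/s.
Δv₁ = |v_t − v_c| = |3.6967 − 3.0989| = 0.5978 km/s.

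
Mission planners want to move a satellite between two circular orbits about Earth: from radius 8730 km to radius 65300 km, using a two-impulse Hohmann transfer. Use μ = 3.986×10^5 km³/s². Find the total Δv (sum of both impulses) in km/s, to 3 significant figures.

Semi-major axis of the transfer orbit: a_t = (8730 + 65300)/2 = 37015 km.
At r₁ the circular-orbit speed is v₁ = √(μ/r₁) = 6.757 km/s.
On the transfer ellipse at r₁, vis-viva gives v_p = √[μ(2/r₁ − 1/a_t)] = 8.975 km/s.
First burn Δv₁ = |v_p − v₁| = 2.218 km/s.
At r₂, v₂ = √(μ/r₂) = 2.471 km/s.
Transfer-orbit speed at r₂: v_a = √[μ(2/r₂ − 1/a_t)] = 1.200 km/s.
Second burn Δv₂ = |v₂ − v_a| = 1.271 km/s.
Total Δv = Δv₁ + Δv₂ = 3.489 km/s.

Δv = 3.49 km/s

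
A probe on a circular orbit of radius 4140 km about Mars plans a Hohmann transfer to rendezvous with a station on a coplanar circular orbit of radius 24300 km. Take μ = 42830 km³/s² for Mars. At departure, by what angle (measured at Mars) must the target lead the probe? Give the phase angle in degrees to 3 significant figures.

Transfer-ellipse semi-major axis a_t = (r₁ + r₂)/2 = (4140 + 24300)/2 = 14220 km.
The half-period of the transfer ellipse is t = π√(a_t³/μ) = 25741 s.
Target angular speed ω₂ = √(μ/r₂³) = 5.4634×10^-5 rad/s.
Angle swept by the target during transfer: ω₂·t = 1.4063 rad = 80.58°.
The probe traverses 180° on the transfer ellipse, so the target must lead by 180° − 80.58° = 99.4°.

φ = 99.4°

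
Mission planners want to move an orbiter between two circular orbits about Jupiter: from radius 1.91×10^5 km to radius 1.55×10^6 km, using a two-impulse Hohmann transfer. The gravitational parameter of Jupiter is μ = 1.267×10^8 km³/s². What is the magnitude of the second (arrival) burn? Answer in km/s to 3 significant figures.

Transfer-ellipse semi-major axis a_t = (r₁ + r₂)/2 = (1.910×10^5 + 1.550×10^6)/2 = 8.705×10^5 km.
On the circular orbit at r = 1.550×10^6 km, v_c = √(μ/r) = 9.041 km/s.
Vis-viva on the transfer ellipse at r = 1.550×10^6 km gives v_t = √[μ(2/r − 1/a_t)] = 4.235 km/s.
Δv₂ = |v_t − v_c| = |4.235 − 9.041| = 4.806 km/s.

Δv₂ = 4.81 km/s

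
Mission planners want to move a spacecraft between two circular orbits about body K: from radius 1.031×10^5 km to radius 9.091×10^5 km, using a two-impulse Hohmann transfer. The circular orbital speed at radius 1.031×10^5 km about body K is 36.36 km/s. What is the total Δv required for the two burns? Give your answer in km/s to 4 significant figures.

Δv = 19.09 km/s

From the circular-orbit relation v² = μ/r at r = 1.031×10^5 km: μ = v²r = (36.36)² × 1.031×10^5 = 1.36303×10^8 km³/s².
The Hohmann ellipse has a_t = (r₁ + r₂)/2 = 5.061×10^5 km.
Circular speed at r₁: v₁ = √(μ/r₁) = √(1.36303×10^8/1.031×10^5) = 36.36 km/s.
On the transfer ellipse at r₁, vis-viva equation gives v_p = √[μ(2/r₁ − 1/a_t)] = 48.73 km/s.
First burn Δv₁ = |v_p − v₁| = 12.37 km/s.
Circular speed at r₂: v₂ = √(μ/r₂) = 12.245 km/s.
Transfer-orbit speed at r₂: v_a = √[μ(2/r₂ − 1/a_t)] = 5.5266 km/s.
Second burn Δv₂ = |v₂ − v_a| = 6.718 km/s.
Total Δv = Δv₁ + Δv₂ = 19.09 km/s.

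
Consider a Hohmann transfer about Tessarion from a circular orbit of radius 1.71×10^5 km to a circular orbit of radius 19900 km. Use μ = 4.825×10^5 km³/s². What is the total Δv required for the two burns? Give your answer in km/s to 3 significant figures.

Transfer-ellipse semi-major axis a_t = (r₁ + r₂)/2 = (1.710×10^5 + 19900)/2 = 95450 km.
Circular speed at r₁: v₁ = √(μ/r₁) = √(4.825×10^5/1.710×10^5) = 1.67977 km/s.
Transfer-orbit speed at r₁ (vis-viva): v_a = √[μ(2/r₁ − 1/a_t)] = 0.766989 km/s.
First burn Δv₁ = |v_a − v₁| = 0.91278 km/s.
Circular speed at r₂: v₂ = √(μ/r₂) = 4.9240 km/s.
Transfer-orbit speed at r₂: v_p = √[μ(2/r₂ − 1/a_t)] = 6.5907 km/s.
Second burn Δv₂ = |v₂ − v_p| = 1.6667 km/s.
Δv = Δv₁ + Δv₂ = 0.91278 + 1.6667 = 2.579 km/s.

Δv = 2.58 km/s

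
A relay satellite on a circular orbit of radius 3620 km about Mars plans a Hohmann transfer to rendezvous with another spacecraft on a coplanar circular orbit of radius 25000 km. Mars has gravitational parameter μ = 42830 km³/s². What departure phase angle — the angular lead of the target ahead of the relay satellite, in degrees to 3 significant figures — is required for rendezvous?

φ = 102°

The Hohmann ellipse has a_t = (r₁ + r₂)/2 = 14310 km.
Transfer time t = π√(a_t³/μ) = 25986 s.
Target angular speed ω₂ = √(μ/r₂³) = 5.2356×10^-5 rad/s.
Angle swept by the target during transfer: ω₂·t = 1.3605 rad = 77.95°.
The relay satellite traverses 180° on the transfer ellipse, so the target must lead by 180° − 77.95° = 102°.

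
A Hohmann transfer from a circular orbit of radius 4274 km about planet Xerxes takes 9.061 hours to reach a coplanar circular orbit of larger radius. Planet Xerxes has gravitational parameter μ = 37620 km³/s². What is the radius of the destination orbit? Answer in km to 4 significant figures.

Transfer time t = 9.061 hours = 32619.6 s, and t = π√(a_t³/μ).
So a_t = (μ t²/π²)^(1/3) = (37620 × (32619.6)² / π²)^(1/3) = 15947 km.
Since a_t = (r₁ + r₂)/2, r₂ = 2a_t − r₁ = 2×15947 − 4274 = 27620 km.

r₂ = 27620 km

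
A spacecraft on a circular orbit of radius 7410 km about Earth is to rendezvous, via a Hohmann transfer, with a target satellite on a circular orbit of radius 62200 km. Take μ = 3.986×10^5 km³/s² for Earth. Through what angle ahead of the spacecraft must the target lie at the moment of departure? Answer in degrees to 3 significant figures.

Semi-major axis of the transfer orbit: a_t = (7410 + 62200)/2 = 34805 km.
Transfer time t = π√(a_t³/μ) = 32310 s.
The target's mean motion on its circular orbit is ω₂ = √(μ/r₂³) = 4.070×10^-5 rad/s.
Angle swept by the target during transfer: ω₂·t = 1.315 rad = 75.34°.
Arrival is 180° from departure on the ellipse, so φ = 180° − 75.34° = 105°.

φ = 105°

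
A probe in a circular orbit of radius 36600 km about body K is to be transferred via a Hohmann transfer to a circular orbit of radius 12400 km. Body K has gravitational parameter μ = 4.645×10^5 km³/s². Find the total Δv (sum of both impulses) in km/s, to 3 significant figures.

Δv = 2.39 km/s

The Hohmann ellipse has a_t = (r₁ + r₂)/2 = 24500 km.
At r₁ the circular-orbit speed is v₁ = √(μ/r₁) = 3.562 km/s.
Transfer-orbit speed at r₁ (vis-viva): v_a = √[μ(2/r₁ − 1/a_t)] = 2.534 km/s.
First burn Δv₁ = |v_a − v₁| = 1.028 km/s.
At r₂, v₂ = √(μ/r₂) = 6.1204 km/s.
Transfer-orbit speed at r₂: v_p = √[μ(2/r₂ − 1/a_t)] = 7.4807 km/s.
Second burn Δv₂ = |v₂ − v_p| = 1.360 km/s.
Δv = Δv₁ + Δv₂ = 1.028 + 1.360 = 2.388 km/s.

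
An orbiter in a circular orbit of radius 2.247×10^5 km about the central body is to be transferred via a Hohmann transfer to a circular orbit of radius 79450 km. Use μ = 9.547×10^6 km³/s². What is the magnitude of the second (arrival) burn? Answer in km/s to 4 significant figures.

Δv₂ = 2.363 km/s

The Hohmann ellipse has a_t = (r₁ + r₂)/2 = 1.52075×10^5 km.
Circular speed at r = 79450 km: v_c = √(μ/r) = 10.962 km/s.
Transfer-orbit speed at the same r (vis-viva, a = a_t): v_t = √[μ(2/r − 1/a_t)] = 13.325 km/s.
Δv₂ = |v_t − v_c| = |13.325 − 10.962| = 2.363 km/s.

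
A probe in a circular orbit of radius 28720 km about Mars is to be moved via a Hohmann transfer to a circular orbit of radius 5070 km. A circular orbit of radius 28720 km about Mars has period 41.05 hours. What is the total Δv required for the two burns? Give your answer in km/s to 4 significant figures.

From Kepler's third law T² = 4π²r³/μ at r = 28720 km, T = 41.05 hours = 41.05 × 3600 s = 1.4778×10^5 s: μ = 4π²r³/T² = 42823.5 km³/s².
Semi-major axis of the transfer orbit: a_t = (28720 + 5070)/2 = 16895 km.
Circular speed at r₁: v₁ = √(μ/r₁) = √(42823.5/28720) = 1.2211 km/s.
Transfer-orbit speed at r₁ (v² = μ(2/r − 1/a)): v_a = √[μ(2/r₁ − 1/a_t)] = 0.66892 km/s.
First burn Δv₁ = |v_a − v₁| = 0.5522 km/s.
At r₂, v₂ = √(μ/r₂) = 2.9063 km/s.
Transfer-orbit speed at r₂: v_p = √[μ(2/r₂ − 1/a_t)] = 3.7892 km/s.
Second burn Δv₂ = |v₂ − v_p| = 0.8829 km/s.
Δv = Δv₁ + Δv₂ = 0.5522 + 0.8829 = 1.435 km/s.

Δv = 1.435 km/s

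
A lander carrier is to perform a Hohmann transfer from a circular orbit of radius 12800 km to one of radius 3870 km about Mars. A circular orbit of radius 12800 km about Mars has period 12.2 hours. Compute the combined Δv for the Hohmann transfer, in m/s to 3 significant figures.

From Kepler's third law T² = 4π²r³/μ at r = 12800 km, T = 12.2 hours = 12.2 × 3600 s = 43920 s: μ = 4π²r³/T² = 42920.5 km³/s².
Transfer-ellipse semi-major axis a_t = (r₁ + r₂)/2 = (12800 + 3870)/2 = 8335 km.
At r₁ the circular-orbit speed is v₁ = √(μ/r₁) = 1.8312 km/s.
On the transfer ellipse at r₁, vis-viva equation gives v_a = √[μ(2/r₁ − 1/a_t)] = 1.2478 km/s.
First burn Δv₁ = |v_a − v₁| = 0.5834 km/s.
Circular speed at r₂: v₂ = √(μ/r₂) = 3.33025 km/s.
Transfer-orbit speed at r₂: v_p = √[μ(2/r₂ − 1/a_t)] = 4.12695 km/s.
Second burn Δv₂ = |v₂ − v_p| = 0.7967 km/s.
Δv = Δv₁ + Δv₂ = 0.5834 + 0.7967 = 1.380 km/s.

Δv = 1380 m/s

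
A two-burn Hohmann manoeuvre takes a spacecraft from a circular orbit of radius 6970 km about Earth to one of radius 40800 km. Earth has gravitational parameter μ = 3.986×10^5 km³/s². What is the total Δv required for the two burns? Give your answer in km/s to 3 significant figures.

Δv = 3.76 km/s

Transfer-ellipse semi-major axis a_t = (r₁ + r₂)/2 = (6970 + 40800)/2 = 23885 km.
At r₁ the circular-orbit speed is v₁ = √(μ/r₁) = 7.5623 km/s.
On the transfer ellipse at r₁, vis-viva gives v_p = √[μ(2/r₁ − 1/a_t)] = 9.8837 km/s.
First burn Δv₁ = |v_p − v₁| = 2.3214 km/s.
At r₂, v₂ = √(μ/r₂) = 3.12564 km/s.
Transfer-orbit speed at r₂: v_a = √[μ(2/r₂ − 1/a_t)] = 1.68847 km/s.
Second burn Δv₂ = |v₂ − v_a| = 1.4372 km/s.
Total Δv = Δv₁ + Δv₂ = 3.759 km/s.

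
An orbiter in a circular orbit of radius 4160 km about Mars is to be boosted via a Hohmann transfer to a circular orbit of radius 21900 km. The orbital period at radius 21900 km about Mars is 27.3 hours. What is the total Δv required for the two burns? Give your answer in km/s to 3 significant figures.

Δv = 1.56 km/s

From Kepler's third law T² = 4π²r³/μ at r = 21900 km, T = 27.3 hours = 27.3 × 3600 s = 98280 s: μ = 4π²r³/T² = 42930.1 km³/s².
Transfer-ellipse semi-major axis a_t = (r₁ + r₂)/2 = (4160 + 21900)/2 = 13030 km.
At r₁ the circular-orbit speed is v₁ = √(μ/r₁) = 3.2124 km/s.
Transfer-orbit speed at r₁ (vis-viva): v_p = √[μ(2/r₁ − 1/a_t)] = 4.1647 km/s.
First burn Δv₁ = |v_p − v₁| = 0.9523 km/s.
At r₂, v₂ = √(μ/r₂) = 1.4001 km/s.
Transfer-orbit speed at r₂: v_a = √[μ(2/r₂ − 1/a_t)] = 0.79110 km/s.
Second burn Δv₂ = |v₂ − v_a| = 0.6090 km/s.
Δv = Δv₁ + Δv₂ = 0.9523 + 0.6090 = 1.561 km/s.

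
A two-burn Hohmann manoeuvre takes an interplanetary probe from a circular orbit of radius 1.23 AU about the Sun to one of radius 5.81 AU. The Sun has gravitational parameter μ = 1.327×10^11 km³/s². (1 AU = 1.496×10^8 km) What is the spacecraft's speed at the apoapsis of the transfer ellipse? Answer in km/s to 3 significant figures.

v = 7.30 km/s

In km: r₁ = 1.23 × 1.496×10^8 = 1.84008×10^8 km; r₂ = 5.81 × 1.496×10^8 = 8.69176×10^8 km.
Transfer-ellipse semi-major axis a_t = (r₁ + r₂)/2 = (1.84008×10^8 + 8.69176×10^8)/2 = 5.26592×10^8 km.
At apoapsis, r = 8.69176×10^8 km.
From the vis-viva equation, v = √[μ(2/r − 1/a_t)] = 7.304 km/s.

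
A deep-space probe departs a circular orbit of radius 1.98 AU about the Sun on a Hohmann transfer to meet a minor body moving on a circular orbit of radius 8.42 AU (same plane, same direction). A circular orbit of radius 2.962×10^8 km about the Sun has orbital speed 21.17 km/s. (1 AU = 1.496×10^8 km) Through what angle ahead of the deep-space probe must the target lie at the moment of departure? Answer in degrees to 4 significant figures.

From the circular-orbit relation v² = μ/r at r = 2.962×10^8 km: μ = v²r = (21.17)² × 2.962×10^8 = 1.32748×10^11 km³/s².
In km: r₁ = 1.98 × 1.496×10^8 = 2.96208×10^8 km; r₂ = 8.42 × 1.496×10^8 = 1.259632×10^9 km.
Transfer-ellipse semi-major axis a_t = (r₁ + r₂)/2 = (2.96208×10^8 + 1.259632×10^9)/2 = 7.7792×10^8 km.
Transfer time t = π√(a_t³/μ) = 1.8708×10^8 s.
The target's mean motion on its circular orbit is ω₂ = √(μ/r₂³) = 8.1498×10^-9 rad/s.
Angle swept by the target during transfer: ω₂·t = 1.5247 rad = 87.36°.
Arrival is 180° from departure on the ellipse, so φ = 180° − 87.36° = 92.64°.

φ = 92.64°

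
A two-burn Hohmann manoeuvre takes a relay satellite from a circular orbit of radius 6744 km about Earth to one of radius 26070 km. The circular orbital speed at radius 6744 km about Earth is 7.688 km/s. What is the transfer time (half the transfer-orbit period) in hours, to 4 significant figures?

t = 2.905 hours

From the circular-orbit relation v² = μ/r at r = 6744 km: μ = v²r = (7.688)² × 6744 = 3.98606×10^5 km³/s².
The Hohmann ellipse has a_t = (r₁ + r₂)/2 = 16407 km.
Transfer time t = π√(a_t³/μ) = π√((16407)³ / 3.98606×10^5) = 10457 s.
Converting: 10457 s ÷ 3600 s/hour = 2.905 hours.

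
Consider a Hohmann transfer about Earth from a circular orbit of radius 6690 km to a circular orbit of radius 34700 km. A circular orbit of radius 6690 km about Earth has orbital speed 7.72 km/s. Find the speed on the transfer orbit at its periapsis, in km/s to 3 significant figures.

v = 10.0 km/s

From the circular-orbit relation v² = μ/r at r = 6690 km: μ = v²r = (7.72)² × 6690 = 3.98713×10^5 km³/s².
Semi-major axis of the transfer orbit: a_t = (6690 + 34700)/2 = 20695 km.
The periapsis of the transfer ellipse is at r = 6690 km.
From the vis-viva equation, v = √[μ(2/r − 1/a_t)] = 9.997 km/s.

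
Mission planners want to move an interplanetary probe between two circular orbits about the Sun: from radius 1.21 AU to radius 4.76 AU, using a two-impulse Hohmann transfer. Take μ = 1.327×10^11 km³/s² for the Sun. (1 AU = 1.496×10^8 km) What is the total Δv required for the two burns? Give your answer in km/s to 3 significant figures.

Δv = 12.1 km/s

In km: r₁ = 1.21 × 1.496×10^8 = 1.81016×10^8 km; r₂ = 4.76 × 1.496×10^8 = 7.12096×10^8 km.
Transfer-ellipse semi-major axis a_t = (r₁ + r₂)/2 = (1.81016×10^8 + 7.12096×10^8)/2 = 4.46556×10^8 km.
At r₁ the circular-orbit speed is v₁ = √(μ/r₁) = 27.0755 km/s.
Transfer-orbit speed at r₁ (vis-viva): v_p = √[μ(2/r₁ − 1/a_t)] = 34.1907 km/s.
First burn Δv₁ = |v_p − v₁| = 7.1152 km/s.
Circular speed at r₂: v₂ = √(μ/r₂) = 13.651 km/s.
Transfer-orbit speed at r₂: v_a = √[μ(2/r₂ − 1/a_t)] = 8.6913 km/s.
Second burn Δv₂ = |v₂ − v_a| = 4.9597 km/s.
Total Δv = Δv₁ + Δv₂ = 12.07 km/s.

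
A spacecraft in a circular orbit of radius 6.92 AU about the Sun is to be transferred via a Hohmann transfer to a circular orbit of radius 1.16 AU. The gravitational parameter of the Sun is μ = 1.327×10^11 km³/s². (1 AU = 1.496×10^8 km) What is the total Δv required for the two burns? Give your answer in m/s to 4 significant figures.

Δv = 13790 m/s

In km: r₁ = 6.92 × 1.496×10^8 = 1.035232×10^9 km; r₂ = 1.16 × 1.496×10^8 = 1.73536×10^8 km.
Semi-major axis of the transfer orbit: a_t = (1.035232×10^9 + 1.73536×10^8)/2 = 6.04384×10^8 km.
Circular speed at r₁: v₁ = √(μ/r₁) = √(1.327×10^11/1.035232×10^9) = 11.322 km/s.
On the transfer ellipse at r₁, vis-viva gives v_a = √[μ(2/r₁ − 1/a_t)] = 6.0667 km/s.
First burn Δv₁ = |v_a − v₁| = 5.255 km/s.
At r₂, v₂ = √(μ/r₂) = 27.653 km/s.
Transfer-orbit speed at r₂: v_p = √[μ(2/r₂ − 1/a_t)] = 36.191 km/s.
Second burn Δv₂ = |v₂ − v_p| = 8.538 km/s.
Δv = Δv₁ + Δv₂ = 5.255 + 8.538 = 13.79 km/s.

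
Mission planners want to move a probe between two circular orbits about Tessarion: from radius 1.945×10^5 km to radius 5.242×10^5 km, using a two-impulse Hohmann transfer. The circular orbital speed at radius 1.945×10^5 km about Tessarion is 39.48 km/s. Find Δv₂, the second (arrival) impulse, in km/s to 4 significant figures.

From the circular-orbit relation v² = μ/r at r = 1.945×10^5 km: μ = v²r = (39.48)² × 1.945×10^5 = 3.03161×10^8 km³/s².
Semi-major axis of the transfer orbit: a_t = (1.945×10^5 + 5.242×10^5)/2 = 3.5935×10^5 km.
Circular speed at r = 5.242×10^5 km: v_c = √(μ/r) = 24.049 km/s.
Transfer-orbit speed at the same r (vis-viva, a = a_t): v_t = √[μ(2/r − 1/a_t)] = 17.693 km/s.
Δv₂ = |v_t − v_c| = |17.693 − 24.049| = 6.356 km/s.

Δv₂ = 6.356 km/s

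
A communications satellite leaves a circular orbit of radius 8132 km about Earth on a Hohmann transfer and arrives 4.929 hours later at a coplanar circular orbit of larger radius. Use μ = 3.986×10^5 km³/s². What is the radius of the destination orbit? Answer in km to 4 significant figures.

r₂ = 38550 km

Transfer time t = 4.929 hours = 17744.4 s, and t = π√(a_t³/μ).
So a_t = (μ t²/π²)^(1/3) = (3.986×10^5 × (17744.4)² / π²)^(1/3) = 23341 km.
Since a_t = (r₁ + r₂)/2, r₂ = 2a_t − r₁ = 2×23341 − 8132 = 38550 km.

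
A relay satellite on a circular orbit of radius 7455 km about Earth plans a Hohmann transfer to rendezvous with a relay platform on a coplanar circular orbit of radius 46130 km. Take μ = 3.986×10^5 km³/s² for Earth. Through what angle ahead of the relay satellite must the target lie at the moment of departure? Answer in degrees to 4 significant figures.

φ = 100.3°

Semi-major axis of the transfer orbit: a_t = (7455 + 46130)/2 = 26792.5 km.
The half-period of the transfer ellipse is t = π√(a_t³/μ) = 21822.33 s.
The target's mean motion on its circular orbit is ω₂ = √(μ/r₂³) = 6.372260×10^-5 rad/s.
Angle swept by the target during transfer: ω₂·t = 1.39058 rad = 79.67°.
Arrival is 180° from departure on the ellipse, so φ = 180° − 79.67° = 100.3°.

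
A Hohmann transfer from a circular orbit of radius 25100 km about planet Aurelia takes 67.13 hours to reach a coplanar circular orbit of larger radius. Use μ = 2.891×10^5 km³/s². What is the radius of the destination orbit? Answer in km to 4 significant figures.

r₂ = 2.141×10^5 km

Transfer time t = 67.13 hours = 2.41668×10^5 s, and t = π√(a_t³/μ).
So a_t = (μ t²/π²)^(1/3) = (2.891×10^5 × (2.41668×10^5)² / π²)^(1/3) = 1.1960×10^5 km.
Since a_t = (r₁ + r₂)/2, r₂ = 2a_t − r₁ = 2×1.1960×10^5 − 25100 = 2.141×10^5 km.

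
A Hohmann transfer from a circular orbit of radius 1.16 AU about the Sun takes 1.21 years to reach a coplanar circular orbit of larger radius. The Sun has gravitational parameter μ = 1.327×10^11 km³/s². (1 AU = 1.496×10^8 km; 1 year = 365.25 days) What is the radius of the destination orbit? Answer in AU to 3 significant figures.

In km: r₁ = 1.16 × 1.496×10^8 = 1.73536×10^8 km.
Transfer time t = 1.21 years × 365.25 × 86400 s = 3.8184696×10^7 s, and t = π√(a_t³/μ).
So a_t = (μ t²/π²)^(1/3) = (1.327×10^11 × (3.8184696×10^7)² / π²)^(1/3) = 2.6964×10^8 km.
Since a_t = (r₁ + r₂)/2, r₂ = 2a_t − r₁ = 2×2.6964×10^8 − 1.73536×10^8 = 3.65744×10^8 km.
In AU: r₂ = 3.65744×10^8 / 1.496×10^8 = 2.44 AU.

r₂ = 2.44 AU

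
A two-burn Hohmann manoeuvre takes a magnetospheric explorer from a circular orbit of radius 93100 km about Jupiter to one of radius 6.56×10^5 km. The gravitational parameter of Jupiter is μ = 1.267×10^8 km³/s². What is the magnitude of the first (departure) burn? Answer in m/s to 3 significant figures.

Semi-major axis of the transfer orbit: a_t = (93100 + 6.560×10^5)/2 = 3.7455×10^5 km.
On the circular orbit at r = 93100 km, v_c = √(μ/r) = 36.89 km/s.
Vis-viva on the transfer ellipse at r = 93100 km gives v_t = √[μ(2/r − 1/a_t)] = 48.82 km/s.
Δv₁ = |v_t − v_c| = |48.82 − 36.89| = 11.93 km/s.

Δv₁ = 11900 m/s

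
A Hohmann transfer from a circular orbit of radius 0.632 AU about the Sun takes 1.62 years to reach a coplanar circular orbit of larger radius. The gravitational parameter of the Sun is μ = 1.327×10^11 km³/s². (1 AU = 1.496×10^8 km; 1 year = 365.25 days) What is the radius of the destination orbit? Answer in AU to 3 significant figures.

In km: r₁ = 0.632 × 1.496×10^8 = 9.45472×10^7 km.
Transfer time t = 1.62 years × 365.25 × 86400 s = 5.1123312×10^7 s, and t = π√(a_t³/μ).
So a_t = (μ t²/π²)^(1/3) = (1.327×10^11 × (5.1123312×10^7)² / π²)^(1/3) = 3.2754×10^8 km.
Since a_t = (r₁ + r₂)/2, r₂ = 2a_t − r₁ = 2×3.2754×10^8 − 9.45472×10^7 = 5.605328×10^8 km.
In AU: r₂ = 5.605328×10^8 / 1.496×10^8 = 3.75 AU.

r₂ = 3.75 AU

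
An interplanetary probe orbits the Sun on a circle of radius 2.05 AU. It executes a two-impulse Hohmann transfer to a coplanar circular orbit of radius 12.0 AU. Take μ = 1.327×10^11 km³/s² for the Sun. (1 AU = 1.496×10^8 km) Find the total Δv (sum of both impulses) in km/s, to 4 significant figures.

Δv = 10.34 km/s

In km: r₁ = 2.05 × 1.496×10^8 = 3.0668×10^8 km; r₂ = 12.0 × 1.496×10^8 = 1.7952×10^9 km.
The Hohmann ellipse has a_t = (r₁ + r₂)/2 = 1.05094×10^9 km.
Circular speed at r₁: v₁ = √(μ/r₁) = √(1.327×10^11/3.0668×10^8) = 20.801 km/s.
Transfer-orbit speed at r₁ (v² = μ(2/r − 1/a)): v_p = √[μ(2/r₁ − 1/a_t)] = 27.187 km/s.
First burn Δv₁ = |v_p − v₁| = 6.386 km/s.
Circular speed at r₂: v₂ = √(μ/r₂) = 8.5976 km/s.
Transfer-orbit speed at r₂: v_a = √[μ(2/r₂ − 1/a_t)] = 4.6444 km/s.
Second burn Δv₂ = |v₂ − v_a| = 3.953 km/s.
Total Δv = Δv₁ + Δv₂ = 10.34 km/s.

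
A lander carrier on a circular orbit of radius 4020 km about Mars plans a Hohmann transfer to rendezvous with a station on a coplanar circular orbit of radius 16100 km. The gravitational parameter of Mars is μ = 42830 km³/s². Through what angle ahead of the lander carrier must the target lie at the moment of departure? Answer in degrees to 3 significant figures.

φ = 91.1°

The Hohmann ellipse has a_t = (r₁ + r₂)/2 = 10060 km.
Transfer time t = π√(a_t³/μ) = 15317.0 s.
The target's mean motion on its circular orbit is ω₂ = √(μ/r₂³) = 1.01306×10^-4 rad/s.
Angle swept by the target during transfer: ω₂·t = 1.5517 rad = 88.91°.
Arrival is 180° from departure on the ellipse, so φ = 180° − 88.91° = 91.1°.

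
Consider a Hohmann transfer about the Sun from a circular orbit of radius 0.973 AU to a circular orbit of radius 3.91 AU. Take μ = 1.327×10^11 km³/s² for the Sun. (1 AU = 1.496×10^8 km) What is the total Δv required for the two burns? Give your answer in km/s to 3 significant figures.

In km: r₁ = 0.973 × 1.496×10^8 = 1.455608×10^8 km; r₂ = 3.91 × 1.496×10^8 = 5.84936×10^8 km.
The Hohmann ellipse has a_t = (r₁ + r₂)/2 = 3.652484×10^8 km.
At r₁ the circular-orbit speed is v₁ = √(μ/r₁) = 30.1935 km/s.
Transfer-orbit speed at r₁ (vis-viva): v_p = √[μ(2/r₁ − 1/a_t)] = 38.2097 km/s.
First burn Δv₁ = |v_p − v₁| = 8.016 km/s.
At r₂, v₂ = √(μ/r₂) = 15.062 km/s.
Transfer-orbit speed at r₂: v_a = √[μ(2/r₂ − 1/a_t)] = 9.5084 km/s.
Second burn Δv₂ = |v₂ − v_a| = 5.554 km/s.
Total Δv = Δv₁ + Δv₂ = 13.57 km/s.

Δv = 13.6 km/s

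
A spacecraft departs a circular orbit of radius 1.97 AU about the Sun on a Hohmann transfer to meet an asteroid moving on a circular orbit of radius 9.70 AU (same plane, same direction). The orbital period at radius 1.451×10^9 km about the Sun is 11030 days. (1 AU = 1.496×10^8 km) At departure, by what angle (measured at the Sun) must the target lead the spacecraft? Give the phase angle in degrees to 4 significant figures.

φ = 96.02°

From Kepler's third law T² = 4π²r³/μ at r = 1.451×10^9 km, T = 11030 days = 11030 × 86400 s = 9.52992×10^8 s: μ = 4π²r³/T² = 1.32796×10^11 km³/s².
In km: r₁ = 1.97 × 1.496×10^8 = 2.94712×10^8 km; r₂ = 9.70 × 1.496×10^8 = 1.45112×10^9 km.
Semi-major axis of the transfer orbit: a_t = (2.94712×10^8 + 1.45112×10^9)/2 = 8.72916×10^8 km.
Transfer time t = π√(a_t³/μ) = 2.2234×10^8 s.
Target angular speed ω₂ = √(μ/r₂³) = 6.5923×10^-9 rad/s.
Angle swept by the target during transfer: ω₂·t = 1.4657 rad = 83.98°.
The spacecraft traverses 180° on the transfer ellipse, so the target must lead by 180° − 83.98° = 96.02°.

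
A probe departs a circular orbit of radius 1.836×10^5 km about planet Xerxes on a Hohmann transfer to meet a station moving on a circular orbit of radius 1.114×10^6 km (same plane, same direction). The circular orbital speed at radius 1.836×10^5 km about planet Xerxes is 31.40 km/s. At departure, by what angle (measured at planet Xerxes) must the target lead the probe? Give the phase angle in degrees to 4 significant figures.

From the circular-orbit relation v² = μ/r at r = 1.836×10^5 km: μ = v²r = (31.40)² × 1.836×10^5 = 1.81022×10^8 km³/s².
Semi-major axis of the transfer orbit: a_t = (1.836×10^5 + 1.114×10^6)/2 = 6.488×10^5 km.
The half-period of the transfer ellipse is t = π√(a_t³/μ) = 1.22025×10^5 s.
Target angular speed ω₂ = √(μ/r₂³) = 1.14430×10^-5 rad/s.
Angle swept by the target during transfer: ω₂·t = 1.3963 rad = 80.00°.
The probe traverses 180° on the transfer ellipse, so the target must lead by 180° − 80.00° = 100.0°.

φ = 100.0°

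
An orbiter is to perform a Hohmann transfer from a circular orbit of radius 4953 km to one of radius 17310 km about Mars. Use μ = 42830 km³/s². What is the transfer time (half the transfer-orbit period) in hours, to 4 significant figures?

Semi-major axis of the transfer orbit: a_t = (4953 + 17310)/2 = 11131.5 km.
By Kepler's third law the transfer-orbit period is T = 2π√(a_t³/μ), so t = T/2 = 17828 s.
Converting: 17828 s ÷ 3600 s/hour = 4.952 hours.

t = 4.952 hours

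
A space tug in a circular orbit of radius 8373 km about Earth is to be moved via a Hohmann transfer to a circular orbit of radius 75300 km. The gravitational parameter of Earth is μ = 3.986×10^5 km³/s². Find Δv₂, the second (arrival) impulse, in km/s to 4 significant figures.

Transfer-ellipse semi-major axis a_t = (r₁ + r₂)/2 = (8373 + 75300)/2 = 41836.5 km.
On the circular orbit at r = 75300 km, v_c = √(μ/r) = 2.30076 km/s.
Vis-viva on the transfer ellipse at r = 75300 km gives v_t = √[μ(2/r − 1/a_t)] = 1.02928 km/s.
Δv₂ = |v_t − v_c| = |1.02928 − 2.30076| = 1.271 km/s.

Δv₂ = 1.271 km/s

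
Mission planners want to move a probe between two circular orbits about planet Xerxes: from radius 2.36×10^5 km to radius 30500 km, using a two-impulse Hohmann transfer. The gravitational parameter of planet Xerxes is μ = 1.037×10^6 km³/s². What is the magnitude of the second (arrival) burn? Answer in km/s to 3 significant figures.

Semi-major axis of the transfer orbit: a_t = (2.360×10^5 + 30500)/2 = 1.3325×10^5 km.
Circular speed at r = 30500 km: v_c = √(μ/r) = 5.831 km/s.
Vis-viva on the transfer ellipse at r = 30500 km gives v_t = √[μ(2/r − 1/a_t)] = 7.760 km/s.
Δv₂ = |v_t − v_c| = |7.760 − 5.831| = 1.929 km/s.

Δv₂ = 1.93 km/s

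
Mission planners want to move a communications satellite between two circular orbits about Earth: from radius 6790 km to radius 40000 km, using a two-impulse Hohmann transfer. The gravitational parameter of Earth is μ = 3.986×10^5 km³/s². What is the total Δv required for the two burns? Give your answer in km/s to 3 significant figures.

The Hohmann ellipse has a_t = (r₁ + r₂)/2 = 23395 km.
Circular speed at r₁: v₁ = √(μ/r₁) = √(3.986×10^5/6790) = 7.66185 km/s.
On the transfer ellipse at r₁, vis-viva equation gives v_p = √[μ(2/r₁ − 1/a_t)] = 10.0185 km/s.
First burn Δv₁ = |v_p − v₁| = 2.357 km/s.
At r₂, v₂ = √(μ/r₂) = 3.157 km/s.
Transfer-orbit speed at r₂: v_a = √[μ(2/r₂ − 1/a_t)] = 1.701 km/s.
Second burn Δv₂ = |v₂ − v_a| = 1.456 km/s.
Δv = Δv₁ + Δv₂ = 2.357 + 1.456 = 3.813 km/s.

Δv = 3.81 km/s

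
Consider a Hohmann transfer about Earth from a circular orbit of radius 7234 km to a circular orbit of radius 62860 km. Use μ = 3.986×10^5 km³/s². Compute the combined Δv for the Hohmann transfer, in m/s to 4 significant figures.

Δv = 3892 m/s

Transfer-ellipse semi-major axis a_t = (r₁ + r₂)/2 = (7234 + 62860)/2 = 35047 km.
At r₁ the circular-orbit speed is v₁ = √(μ/r₁) = 7.423 km/s.
On the transfer ellipse at r₁, vis-viva equation gives v_p = √[μ(2/r₁ − 1/a_t)] = 9.941 km/s.
First burn Δv₁ = |v_p − v₁| = 2.518 km/s.
At r₂, v₂ = √(μ/r₂) = 2.518 km/s.
Transfer-orbit speed at r₂: v_a = √[μ(2/r₂ − 1/a_t)] = 1.144 km/s.
Second burn Δv₂ = |v₂ − v_a| = 1.374 km/s.
Δv = Δv₁ + Δv₂ = 2.518 + 1.374 = 3.892 km/s.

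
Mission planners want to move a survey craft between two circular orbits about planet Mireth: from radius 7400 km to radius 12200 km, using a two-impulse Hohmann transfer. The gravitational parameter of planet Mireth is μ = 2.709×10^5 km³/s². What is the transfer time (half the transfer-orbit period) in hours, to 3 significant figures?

t = 1.63 hours

Transfer-ellipse semi-major axis a_t = (r₁ + r₂)/2 = (7400 + 12200)/2 = 9800 km.
Transfer time t = π√(a_t³/μ) = π√((9800)³ / 2.709×10^5) = 5856 s.
Converting: 5856 s ÷ 3600 s/hour = 1.63 hours.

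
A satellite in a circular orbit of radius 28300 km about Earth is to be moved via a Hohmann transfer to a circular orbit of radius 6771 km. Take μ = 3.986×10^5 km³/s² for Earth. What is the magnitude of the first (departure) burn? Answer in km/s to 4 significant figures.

Δv₁ = 1.421 km/s

Semi-major axis of the transfer orbit: a_t = (28300 + 6771)/2 = 17535.5 km.
Circular speed at r = 28300 km: v_c = √(μ/r) = 3.753 km/s.
Vis-viva on the transfer ellipse at r = 28300 km gives v_t = √[μ(2/r − 1/a_t)] = 2.332 km/s.
Δv₁ = |v_t − v_c| = |2.332 − 3.753| = 1.421 km/s.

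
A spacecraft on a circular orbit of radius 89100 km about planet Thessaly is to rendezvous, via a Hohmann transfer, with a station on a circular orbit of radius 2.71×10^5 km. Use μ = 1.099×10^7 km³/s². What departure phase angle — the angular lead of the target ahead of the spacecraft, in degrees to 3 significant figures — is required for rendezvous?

The Hohmann ellipse has a_t = (r₁ + r₂)/2 = 1.8005×10^5 km.
Transfer time t = π√(a_t³/μ) = 72400 s.
Target angular speed ω₂ = √(μ/r₂³) = 2.3499×10^-5 rad/s.
Angle swept by the target during transfer: ω₂·t = 1.7013 rad = 97.48°.
Arrival is 180° from departure on the ellipse, so φ = 180° − 97.48° = 82.5°.

φ = 82.5°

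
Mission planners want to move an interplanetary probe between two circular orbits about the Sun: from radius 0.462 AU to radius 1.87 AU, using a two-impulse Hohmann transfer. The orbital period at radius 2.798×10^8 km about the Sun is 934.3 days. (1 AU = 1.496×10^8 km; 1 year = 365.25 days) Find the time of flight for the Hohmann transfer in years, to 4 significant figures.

From Kepler's third law T² = 4π²r³/μ at r = 2.798×10^8 km, T = 934.3 days = 934.3 × 86400 s = 8.072352×10^7 s: μ = 4π²r³/T² = 1.32710×10^11 km³/s².
In km: r₁ = 0.462 × 1.496×10^8 = 6.91152×10^7 km; r₂ = 1.87 × 1.496×10^8 = 2.79752×10^8 km.
The Hohmann ellipse has a_t = (r₁ + r₂)/2 = 1.744336×10^8 km.
Transfer time t = π√(a_t³/μ) = π√((1.744336×10^8)³ / 1.32710×10^11) = 1.987×10^7 s.
Converting: 1.987×10^7 s ÷ 3.15576×10^7 s/year (365.25 × 86400) = 0.6296 years.

t = 0.6296 years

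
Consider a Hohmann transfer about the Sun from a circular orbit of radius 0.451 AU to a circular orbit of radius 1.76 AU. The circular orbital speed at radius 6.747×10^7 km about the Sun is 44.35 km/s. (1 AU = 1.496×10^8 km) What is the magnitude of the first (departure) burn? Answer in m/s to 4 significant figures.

Δv₁ = 11610 m/s

From the circular-orbit relation v² = μ/r at r = 6.747×10^7 km: μ = v²r = (44.35)² × 6.747×10^7 = 1.32708×10^11 km³/s².
In km: r₁ = 0.451 × 1.496×10^8 = 6.74696×10^7 km; r₂ = 1.76 × 1.496×10^8 = 2.63296×10^8 km.
Semi-major axis of the transfer orbit: a_t = (6.74696×10^7 + 2.63296×10^8)/2 = 1.653828×10^8 km.
Circular speed at r = 6.74696×10^7 km: v_c = √(μ/r) = 44.35 km/s.
Vis-viva on the transfer ellipse at r = 6.74696×10^7 km gives v_t = √[μ(2/r − 1/a_t)] = 55.96 km/s.
Δv₁ = |v_t − v_c| = |55.96 − 44.35| = 11.61 km/s.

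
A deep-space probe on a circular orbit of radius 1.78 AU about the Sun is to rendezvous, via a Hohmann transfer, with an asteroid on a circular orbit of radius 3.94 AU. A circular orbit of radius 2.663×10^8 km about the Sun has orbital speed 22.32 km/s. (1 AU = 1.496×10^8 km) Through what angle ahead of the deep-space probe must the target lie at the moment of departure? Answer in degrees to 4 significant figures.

From the circular-orbit relation v² = μ/r at r = 2.663×10^8 km: μ = v²r = (22.32)² × 2.663×10^8 = 1.32666×10^11 km³/s².
In km: r₁ = 1.78 × 1.496×10^8 = 2.66288×10^8 km; r₂ = 3.94 × 1.496×10^8 = 5.89424×10^8 km.
Transfer-ellipse semi-major axis a_t = (r₁ + r₂)/2 = (2.66288×10^8 + 5.89424×10^8)/2 = 4.27856×10^8 km.
The half-period of the transfer ellipse is t = π√(a_t³/μ) = 7.6334×10^7 s.
The target's mean motion on its circular orbit is ω₂ = √(μ/r₂³) = 2.5453×10^-8 rad/s.
Angle swept by the target during transfer: ω₂·t = 1.9429 rad = 111.32°.
The deep-space probe traverses 180° on the transfer ellipse, so the target must lead by 180° − 111.32° = 68.68°.

φ = 68.68°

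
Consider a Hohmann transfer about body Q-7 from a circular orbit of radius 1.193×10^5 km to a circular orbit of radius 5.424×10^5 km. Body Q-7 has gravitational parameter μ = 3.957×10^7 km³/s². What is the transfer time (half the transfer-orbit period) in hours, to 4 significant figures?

The Hohmann ellipse has a_t = (r₁ + r₂)/2 = 3.3085×10^5 km.
Transfer time t = π√(a_t³/μ) = π√((3.3085×10^5)³ / 3.957×10^7) = 95040 s.
Converting: 95040 s ÷ 3600 s/hour = 26.40 hours.

t = 26.40 hours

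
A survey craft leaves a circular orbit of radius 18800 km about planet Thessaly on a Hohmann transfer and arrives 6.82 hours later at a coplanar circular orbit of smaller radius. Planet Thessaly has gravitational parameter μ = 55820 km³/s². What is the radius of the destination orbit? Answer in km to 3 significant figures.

Transfer time t = 6.82 hours = 24552 s, and t = π√(a_t³/μ).
So a_t = (μ t²/π²)^(1/3) = (55820 × (24552)² / π²)^(1/3) = 15051 km.
Since a_t = (r₁ + r₂)/2, r₂ = 2a_t − r₁ = 2×15051 − 18800 = 11302 km.

r₂ = 11300 km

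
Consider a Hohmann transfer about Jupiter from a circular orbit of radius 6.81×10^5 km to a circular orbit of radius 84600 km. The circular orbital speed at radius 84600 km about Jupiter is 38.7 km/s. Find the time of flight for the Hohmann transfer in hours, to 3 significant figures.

From the circular-orbit relation v² = μ/r at r = 84600 km: μ = v²r = (38.7)² × 84600 = 1.26705×10^8 km³/s².
Semi-major axis of the transfer orbit: a_t = (6.810×10^5 + 84600)/2 = 3.828×10^5 km.
By Kepler's third law the transfer-orbit period is T = 2π√(a_t³/μ), so t = T/2 = 66100 s.
Converting: 66100 s ÷ 3600 s/hour = 18.4 hours.

t = 18.4 hours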